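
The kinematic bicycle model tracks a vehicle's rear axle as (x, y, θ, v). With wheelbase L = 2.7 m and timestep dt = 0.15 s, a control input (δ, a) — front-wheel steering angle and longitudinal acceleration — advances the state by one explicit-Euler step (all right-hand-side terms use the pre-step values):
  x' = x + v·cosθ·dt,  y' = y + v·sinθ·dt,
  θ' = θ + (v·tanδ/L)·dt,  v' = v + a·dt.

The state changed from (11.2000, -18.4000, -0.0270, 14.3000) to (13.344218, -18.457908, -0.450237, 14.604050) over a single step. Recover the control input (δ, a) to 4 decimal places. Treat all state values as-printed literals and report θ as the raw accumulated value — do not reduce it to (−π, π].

δ = -0.4895, a = 2.0270

a = (v'−v)/dt = (0.304050)/0.15 = 2.0270
Δθ = θ'−θ = -0.423237;  (v·dt/L) = 14.3000·0.15/2.7 = 0.794444
tan δ = Δθ·L/(v·dt) = -0.532746  →  δ = -0.4895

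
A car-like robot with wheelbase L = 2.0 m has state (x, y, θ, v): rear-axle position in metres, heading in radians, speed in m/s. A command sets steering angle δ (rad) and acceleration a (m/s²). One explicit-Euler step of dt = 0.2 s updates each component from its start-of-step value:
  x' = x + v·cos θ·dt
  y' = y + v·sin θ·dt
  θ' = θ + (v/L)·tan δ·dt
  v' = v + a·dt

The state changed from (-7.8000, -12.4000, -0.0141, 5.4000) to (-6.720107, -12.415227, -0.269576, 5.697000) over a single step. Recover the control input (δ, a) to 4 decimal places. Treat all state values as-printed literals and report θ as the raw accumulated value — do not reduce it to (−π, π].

a = (v'−v)/dt = (0.297000)/0.2 = 1.4850
Δθ = θ'−θ = -0.255476;  (v·dt/L) = 5.4000·0.2/2.0 = 0.540000
tan δ = Δθ·L/(v·dt) = -0.473104  →  δ = -0.4419

δ = -0.4419, a = 1.4850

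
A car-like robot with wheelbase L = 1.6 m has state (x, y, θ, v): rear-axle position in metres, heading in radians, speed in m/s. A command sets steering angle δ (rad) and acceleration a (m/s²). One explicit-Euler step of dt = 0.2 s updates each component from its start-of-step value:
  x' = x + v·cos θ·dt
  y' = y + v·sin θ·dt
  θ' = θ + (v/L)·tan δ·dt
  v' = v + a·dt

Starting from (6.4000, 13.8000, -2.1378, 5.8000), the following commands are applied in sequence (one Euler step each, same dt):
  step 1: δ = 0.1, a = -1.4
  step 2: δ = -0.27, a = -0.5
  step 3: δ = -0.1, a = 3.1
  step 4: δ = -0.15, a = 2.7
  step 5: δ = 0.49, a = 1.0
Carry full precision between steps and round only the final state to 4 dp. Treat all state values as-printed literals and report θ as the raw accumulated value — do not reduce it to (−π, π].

after step 1 (δ=0.1, a=-1.4): (5.776956, 12.821524, -2.065057, 5.520000)
after step 2 (δ=-0.27, a=-0.5): (5.253239, 11.849651, -2.256020, 5.420000)
after step 3 (δ=-0.1, a=3.1): (4.567233, 11.010334, -2.323997, 6.040000)
after step 4 (δ=-0.15, a=2.7): (3.740989, 10.129094, -2.438104, 6.580000)
after step 5 (δ=0.49, a=1.0): (2.737420, 9.277798, -1.999393, 6.780000)

(2.7374, 9.2778, -1.9994, 6.7800)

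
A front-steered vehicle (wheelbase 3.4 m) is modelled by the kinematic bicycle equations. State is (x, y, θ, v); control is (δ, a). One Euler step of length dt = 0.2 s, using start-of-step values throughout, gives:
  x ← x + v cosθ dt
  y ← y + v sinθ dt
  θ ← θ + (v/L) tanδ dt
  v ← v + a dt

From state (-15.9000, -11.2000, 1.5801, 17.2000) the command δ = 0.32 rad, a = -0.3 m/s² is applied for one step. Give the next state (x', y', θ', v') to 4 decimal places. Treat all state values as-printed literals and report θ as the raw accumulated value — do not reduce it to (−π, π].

x' = -15.9000 + 17.2000·cos(1.5801)·0.2 = -15.9320
y' = -11.2000 + 17.2000·sin(1.5801)·0.2 = -7.7601
θ' = 1.5801 + (17.2000/3.4)·tan(0.32)·0.2 = 1.9154
v' = 17.2000 − 0.3000·0.2 = 17.1400

(-15.9320, -7.7601, 1.9154, 17.1400)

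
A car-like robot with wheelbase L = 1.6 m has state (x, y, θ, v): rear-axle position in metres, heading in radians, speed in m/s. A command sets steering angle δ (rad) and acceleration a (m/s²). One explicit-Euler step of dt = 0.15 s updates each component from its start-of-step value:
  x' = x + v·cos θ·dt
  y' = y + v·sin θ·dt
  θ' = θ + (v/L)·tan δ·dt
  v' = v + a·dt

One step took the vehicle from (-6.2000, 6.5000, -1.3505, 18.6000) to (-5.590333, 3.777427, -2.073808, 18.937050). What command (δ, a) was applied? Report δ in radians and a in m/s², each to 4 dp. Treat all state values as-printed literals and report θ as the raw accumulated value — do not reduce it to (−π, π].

δ = -0.3932, a = 2.2470

a = (v'−v)/dt = (0.337050)/0.15 = 2.2470
Δθ = θ'−θ = -0.723308;  (v·dt/L) = 18.6000·0.15/1.6 = 1.743750
tan δ = Δθ·L/(v·dt) = -0.414800  →  δ = -0.3932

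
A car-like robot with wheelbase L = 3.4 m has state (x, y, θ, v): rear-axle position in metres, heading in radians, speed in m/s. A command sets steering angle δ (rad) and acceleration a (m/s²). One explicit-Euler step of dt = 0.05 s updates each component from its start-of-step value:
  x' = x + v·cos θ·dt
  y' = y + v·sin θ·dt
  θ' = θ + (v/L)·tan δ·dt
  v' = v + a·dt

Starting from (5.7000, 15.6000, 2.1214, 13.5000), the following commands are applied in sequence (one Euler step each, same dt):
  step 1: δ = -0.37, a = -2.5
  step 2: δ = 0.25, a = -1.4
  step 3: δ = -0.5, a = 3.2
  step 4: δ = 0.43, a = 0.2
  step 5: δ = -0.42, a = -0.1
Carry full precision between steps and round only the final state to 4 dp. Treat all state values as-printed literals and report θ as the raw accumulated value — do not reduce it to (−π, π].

(4.1088, 18.5508, 1.9901, 13.4700)

after step 1 (δ=-0.37, a=-2.5): (5.346839, 16.175241, 2.044398, 13.375000)
after step 2 (δ=0.25, a=-1.4): (5.041826, 16.770383, 2.094621, 13.305000)
after step 3 (δ=-0.5, a=3.2): (4.709070, 17.346431, 1.987731, 13.465000)
after step 4 (δ=0.43, a=0.2): (4.436432, 17.962007, 2.078544, 13.475000)
after step 5 (δ=-0.42, a=-0.1): (4.108847, 18.550757, 1.990051, 13.470000)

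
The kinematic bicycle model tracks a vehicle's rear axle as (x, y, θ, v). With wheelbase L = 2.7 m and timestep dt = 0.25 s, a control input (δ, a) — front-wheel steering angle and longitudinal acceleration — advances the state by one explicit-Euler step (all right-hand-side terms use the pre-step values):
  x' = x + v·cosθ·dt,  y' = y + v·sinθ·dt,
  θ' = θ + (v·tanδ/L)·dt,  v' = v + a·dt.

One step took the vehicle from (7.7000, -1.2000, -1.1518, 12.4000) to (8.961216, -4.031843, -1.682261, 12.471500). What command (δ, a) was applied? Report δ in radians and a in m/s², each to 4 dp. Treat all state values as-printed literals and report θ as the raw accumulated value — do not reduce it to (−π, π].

a = (v'−v)/dt = (0.071500)/0.25 = 0.2860
Δθ = θ'−θ = -0.530461;  (v·dt/L) = 12.4000·0.25/2.7 = 1.148148
tan δ = Δθ·L/(v·dt) = -0.462014  →  δ = -0.4328

δ = -0.4328, a = 0.2860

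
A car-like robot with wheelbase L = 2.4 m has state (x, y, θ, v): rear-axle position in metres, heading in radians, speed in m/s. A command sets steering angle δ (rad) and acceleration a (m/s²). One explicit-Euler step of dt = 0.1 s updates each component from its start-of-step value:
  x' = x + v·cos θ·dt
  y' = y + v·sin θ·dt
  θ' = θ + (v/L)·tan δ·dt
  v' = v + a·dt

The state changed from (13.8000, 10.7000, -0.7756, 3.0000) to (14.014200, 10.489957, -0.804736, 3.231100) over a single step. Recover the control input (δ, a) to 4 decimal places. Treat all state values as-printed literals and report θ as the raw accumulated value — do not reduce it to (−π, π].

a = (v'−v)/dt = (0.231100)/0.1 = 2.3110
Δθ = θ'−θ = -0.029136;  (v·dt/L) = 3.0000·0.1/2.4 = 0.125000
tan δ = Δθ·L/(v·dt) = -0.233088  →  δ = -0.2290

δ = -0.2290, a = 2.3110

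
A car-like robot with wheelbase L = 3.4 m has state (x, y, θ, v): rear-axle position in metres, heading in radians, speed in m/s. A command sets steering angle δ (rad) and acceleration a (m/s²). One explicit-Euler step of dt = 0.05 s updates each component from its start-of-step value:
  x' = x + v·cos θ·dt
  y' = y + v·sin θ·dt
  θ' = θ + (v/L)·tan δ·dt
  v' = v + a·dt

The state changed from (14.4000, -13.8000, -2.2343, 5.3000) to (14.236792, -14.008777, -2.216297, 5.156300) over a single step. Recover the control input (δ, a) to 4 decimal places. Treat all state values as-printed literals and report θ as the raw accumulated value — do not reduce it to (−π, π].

δ = 0.2270, a = -2.8740

a = (v'−v)/dt = (-0.143700)/0.05 = -2.8740
Δθ = θ'−θ = 0.018003;  (v·dt/L) = 5.3000·0.05/3.4 = 0.077941
tan δ = Δθ·L/(v·dt) = 0.230982  →  δ = 0.2270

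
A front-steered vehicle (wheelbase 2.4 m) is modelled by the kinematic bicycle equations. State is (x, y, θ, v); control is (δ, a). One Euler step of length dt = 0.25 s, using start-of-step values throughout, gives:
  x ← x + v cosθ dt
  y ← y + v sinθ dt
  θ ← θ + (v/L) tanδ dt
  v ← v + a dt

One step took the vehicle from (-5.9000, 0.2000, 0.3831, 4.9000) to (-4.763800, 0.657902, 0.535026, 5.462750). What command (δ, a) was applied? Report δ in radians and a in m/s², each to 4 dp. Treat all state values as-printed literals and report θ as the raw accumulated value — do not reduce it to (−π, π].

a = (v'−v)/dt = (0.562750)/0.25 = 2.2510
Δθ = θ'−θ = 0.151926;  (v·dt/L) = 4.9000·0.25/2.4 = 0.510417
tan δ = Δθ·L/(v·dt) = 0.297651  →  δ = 0.2893

δ = 0.2893, a = 2.2510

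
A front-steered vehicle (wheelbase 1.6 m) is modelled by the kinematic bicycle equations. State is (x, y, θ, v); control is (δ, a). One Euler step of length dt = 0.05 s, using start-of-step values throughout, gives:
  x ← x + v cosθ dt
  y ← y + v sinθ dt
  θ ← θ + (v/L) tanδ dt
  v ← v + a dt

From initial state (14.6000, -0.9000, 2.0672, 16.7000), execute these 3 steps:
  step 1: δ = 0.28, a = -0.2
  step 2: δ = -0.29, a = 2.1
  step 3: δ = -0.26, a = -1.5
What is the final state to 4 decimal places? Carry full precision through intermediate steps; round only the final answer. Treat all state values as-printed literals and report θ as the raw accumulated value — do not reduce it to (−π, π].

after step 1 (δ=0.28, a=-0.2): (14.202318, -0.165784, 2.217267, 16.690000)
after step 2 (δ=-0.29, a=2.1): (13.699637, 0.500326, 2.061626, 16.795000)
after step 3 (δ=-0.26, a=-1.5): (13.303814, 1.240937, 1.922007, 16.720000)

(13.3038, 1.2409, 1.9220, 16.7200)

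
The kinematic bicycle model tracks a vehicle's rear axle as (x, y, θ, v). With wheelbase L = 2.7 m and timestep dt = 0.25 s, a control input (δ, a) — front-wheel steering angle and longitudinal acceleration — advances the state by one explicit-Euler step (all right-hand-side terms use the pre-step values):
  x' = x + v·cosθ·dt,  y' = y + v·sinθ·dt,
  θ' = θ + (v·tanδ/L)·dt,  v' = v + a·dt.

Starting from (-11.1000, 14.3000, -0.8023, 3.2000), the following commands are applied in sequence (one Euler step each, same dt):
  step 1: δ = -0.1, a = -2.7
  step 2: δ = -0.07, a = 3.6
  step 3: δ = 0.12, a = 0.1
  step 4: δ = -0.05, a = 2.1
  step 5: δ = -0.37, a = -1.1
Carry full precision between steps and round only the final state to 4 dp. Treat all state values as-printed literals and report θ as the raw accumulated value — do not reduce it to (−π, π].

(-8.2847, 11.2602, -0.9689, 3.7000)

after step 1 (δ=-0.1, a=-2.7): (-10.543956, 13.724835, -0.832029, 2.525000)
after step 2 (δ=-0.07, a=3.6): (-10.118887, 13.258152, -0.848421, 3.425000)
after step 3 (δ=0.12, a=0.1): (-9.552761, 12.615761, -0.810182, 3.450000)
after step 4 (δ=-0.05, a=2.1): (-8.958183, 11.990955, -0.826168, 3.975000)
after step 5 (δ=-0.37, a=-1.1): (-8.284719, 11.260212, -0.968923, 3.700000)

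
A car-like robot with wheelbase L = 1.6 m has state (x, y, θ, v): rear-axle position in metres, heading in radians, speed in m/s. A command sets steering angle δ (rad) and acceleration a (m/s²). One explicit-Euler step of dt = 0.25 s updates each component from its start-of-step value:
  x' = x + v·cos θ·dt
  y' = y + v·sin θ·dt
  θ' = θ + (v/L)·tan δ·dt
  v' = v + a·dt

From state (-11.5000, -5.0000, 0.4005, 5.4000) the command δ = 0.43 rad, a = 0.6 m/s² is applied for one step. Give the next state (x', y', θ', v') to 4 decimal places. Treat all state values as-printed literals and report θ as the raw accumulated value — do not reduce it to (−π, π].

(-10.2568, -4.4737, 0.7875, 5.5500)

x' = -11.5000 + 5.4000·cos(0.4005)·0.25 = -10.2568
y' = -5.0000 + 5.4000·sin(0.4005)·0.25 = -4.4737
θ' = 0.4005 + (5.4000/1.6)·tan(0.43)·0.25 = 0.7875
v' = 5.4000 + 0.6000·0.25 = 5.5500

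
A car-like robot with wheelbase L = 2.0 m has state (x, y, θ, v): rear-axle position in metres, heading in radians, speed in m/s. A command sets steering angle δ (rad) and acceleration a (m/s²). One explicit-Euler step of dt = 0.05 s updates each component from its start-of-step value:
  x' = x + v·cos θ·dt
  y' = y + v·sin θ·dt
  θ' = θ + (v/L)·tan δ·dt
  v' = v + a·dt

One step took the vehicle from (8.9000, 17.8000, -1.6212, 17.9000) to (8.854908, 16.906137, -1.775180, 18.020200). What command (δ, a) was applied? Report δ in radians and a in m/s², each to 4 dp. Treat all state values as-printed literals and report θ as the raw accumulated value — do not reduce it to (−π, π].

a = (v'−v)/dt = (0.120200)/0.05 = 2.4040
Δθ = θ'−θ = -0.153980;  (v·dt/L) = 17.9000·0.05/2.0 = 0.447500
tan δ = Δθ·L/(v·dt) = -0.344089  →  δ = -0.3314

δ = -0.3314, a = 2.4040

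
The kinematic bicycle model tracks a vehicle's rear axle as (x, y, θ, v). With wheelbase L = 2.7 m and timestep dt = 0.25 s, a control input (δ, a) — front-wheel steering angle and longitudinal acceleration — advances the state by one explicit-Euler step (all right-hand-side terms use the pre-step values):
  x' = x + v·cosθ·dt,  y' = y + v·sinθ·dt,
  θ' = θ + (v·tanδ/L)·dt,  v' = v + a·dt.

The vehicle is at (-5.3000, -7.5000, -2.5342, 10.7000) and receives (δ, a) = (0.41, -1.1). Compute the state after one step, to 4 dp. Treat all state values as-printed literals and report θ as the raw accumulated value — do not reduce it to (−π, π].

(-7.4965, -9.0267, -2.1036, 10.4250)

x' = -5.3000 + 10.7000·cos(-2.5342)·0.25 = -7.4965
y' = -7.5000 + 10.7000·sin(-2.5342)·0.25 = -9.0267
θ' = -2.5342 + (10.7000/2.7)·tan(0.41)·0.25 = -2.1036
v' = 10.7000 − 1.1000·0.25 = 10.4250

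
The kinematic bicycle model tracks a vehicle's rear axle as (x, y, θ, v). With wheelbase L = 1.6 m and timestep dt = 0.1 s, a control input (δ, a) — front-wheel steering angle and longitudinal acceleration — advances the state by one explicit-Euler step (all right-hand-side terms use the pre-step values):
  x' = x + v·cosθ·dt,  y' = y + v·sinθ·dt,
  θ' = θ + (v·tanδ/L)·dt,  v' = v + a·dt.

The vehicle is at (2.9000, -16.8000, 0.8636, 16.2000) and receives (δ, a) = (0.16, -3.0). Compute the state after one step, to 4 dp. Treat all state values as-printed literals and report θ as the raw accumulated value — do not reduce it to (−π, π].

(3.9525, -15.5685, 1.0270, 15.9000)

x' = 2.9000 + 16.2000·cos(0.8636)·0.1 = 3.9525
y' = -16.8000 + 16.2000·sin(0.8636)·0.1 = -15.5685
θ' = 0.8636 + (16.2000/1.6)·tan(0.16)·0.1 = 1.0270
v' = 16.2000 − 3.0000·0.1 = 15.9000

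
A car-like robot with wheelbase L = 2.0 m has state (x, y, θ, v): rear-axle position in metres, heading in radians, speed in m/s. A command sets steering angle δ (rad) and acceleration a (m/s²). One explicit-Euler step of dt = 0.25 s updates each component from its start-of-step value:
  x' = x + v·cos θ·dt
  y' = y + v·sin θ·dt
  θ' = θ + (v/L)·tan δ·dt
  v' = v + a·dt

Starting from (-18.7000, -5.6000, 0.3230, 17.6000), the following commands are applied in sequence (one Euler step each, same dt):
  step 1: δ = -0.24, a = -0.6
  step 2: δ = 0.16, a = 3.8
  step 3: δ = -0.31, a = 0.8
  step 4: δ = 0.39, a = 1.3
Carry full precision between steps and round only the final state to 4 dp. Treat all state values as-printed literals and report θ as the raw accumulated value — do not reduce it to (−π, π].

(-1.8712, -7.1352, 0.3556, 18.9250)

after step 1 (δ=-0.24, a=-0.6): (-14.527535, -4.203383, -0.215377, 17.450000)
after step 2 (δ=0.16, a=3.8): (-10.265827, -5.135717, 0.136632, 18.400000)
after step 3 (δ=-0.31, a=0.8): (-5.708697, -4.509163, -0.600121, 18.600000)
after step 4 (δ=0.39, a=1.3): (-1.871204, -7.135215, 0.355582, 18.925000)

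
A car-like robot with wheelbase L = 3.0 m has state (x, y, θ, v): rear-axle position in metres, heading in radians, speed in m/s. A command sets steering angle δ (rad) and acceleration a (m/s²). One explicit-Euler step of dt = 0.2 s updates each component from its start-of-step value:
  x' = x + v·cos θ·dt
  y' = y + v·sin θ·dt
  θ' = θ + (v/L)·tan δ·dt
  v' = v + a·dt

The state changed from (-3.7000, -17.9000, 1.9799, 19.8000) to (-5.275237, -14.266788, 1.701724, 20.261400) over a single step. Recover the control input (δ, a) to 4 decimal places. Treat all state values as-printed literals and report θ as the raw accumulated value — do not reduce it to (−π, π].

δ = -0.2077, a = 2.3070

a = (v'−v)/dt = (0.461400)/0.2 = 2.3070
Δθ = θ'−θ = -0.278176;  (v·dt/L) = 19.8000·0.2/3.0 = 1.320000
tan δ = Δθ·L/(v·dt) = -0.210739  →  δ = -0.2077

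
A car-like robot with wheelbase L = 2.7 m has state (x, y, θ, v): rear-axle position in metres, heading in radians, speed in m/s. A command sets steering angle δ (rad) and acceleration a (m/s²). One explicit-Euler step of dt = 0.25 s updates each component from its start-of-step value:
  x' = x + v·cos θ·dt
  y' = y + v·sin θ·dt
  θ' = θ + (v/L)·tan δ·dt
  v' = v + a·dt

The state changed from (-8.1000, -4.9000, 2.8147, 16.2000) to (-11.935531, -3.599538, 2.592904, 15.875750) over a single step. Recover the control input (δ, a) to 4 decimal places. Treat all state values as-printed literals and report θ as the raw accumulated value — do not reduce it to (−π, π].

a = (v'−v)/dt = (-0.324250)/0.25 = -1.2970
Δθ = θ'−θ = -0.221796;  (v·dt/L) = 16.2000·0.25/2.7 = 1.500000
tan δ = Δθ·L/(v·dt) = -0.147864  →  δ = -0.1468

δ = -0.1468, a = -1.2970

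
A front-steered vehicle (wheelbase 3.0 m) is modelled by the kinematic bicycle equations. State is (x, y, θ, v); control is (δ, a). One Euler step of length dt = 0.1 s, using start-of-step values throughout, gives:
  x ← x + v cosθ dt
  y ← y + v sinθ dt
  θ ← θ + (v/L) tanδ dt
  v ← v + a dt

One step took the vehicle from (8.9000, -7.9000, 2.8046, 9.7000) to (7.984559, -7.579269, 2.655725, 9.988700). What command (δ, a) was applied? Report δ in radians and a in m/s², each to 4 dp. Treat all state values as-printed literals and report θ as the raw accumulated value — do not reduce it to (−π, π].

a = (v'−v)/dt = (0.288700)/0.1 = 2.8870
Δθ = θ'−θ = -0.148875;  (v·dt/L) = 9.7000·0.1/3.0 = 0.323333
tan δ = Δθ·L/(v·dt) = -0.460438  →  δ = -0.4315

δ = -0.4315, a = 2.8870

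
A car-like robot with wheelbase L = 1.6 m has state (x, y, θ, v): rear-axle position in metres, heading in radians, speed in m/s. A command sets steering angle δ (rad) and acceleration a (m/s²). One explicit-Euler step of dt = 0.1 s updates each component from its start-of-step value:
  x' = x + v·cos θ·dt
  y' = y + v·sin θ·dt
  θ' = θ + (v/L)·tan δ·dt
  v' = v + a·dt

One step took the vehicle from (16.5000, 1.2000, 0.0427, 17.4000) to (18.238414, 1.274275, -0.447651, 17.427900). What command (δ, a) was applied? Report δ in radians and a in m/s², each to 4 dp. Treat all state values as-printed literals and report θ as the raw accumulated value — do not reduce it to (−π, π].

a = (v'−v)/dt = (0.027900)/0.1 = 0.2790
Δθ = θ'−θ = -0.490351;  (v·dt/L) = 17.4000·0.1/1.6 = 1.087500
tan δ = Δθ·L/(v·dt) = -0.450897  →  δ = -0.4236

δ = -0.4236, a = 0.2790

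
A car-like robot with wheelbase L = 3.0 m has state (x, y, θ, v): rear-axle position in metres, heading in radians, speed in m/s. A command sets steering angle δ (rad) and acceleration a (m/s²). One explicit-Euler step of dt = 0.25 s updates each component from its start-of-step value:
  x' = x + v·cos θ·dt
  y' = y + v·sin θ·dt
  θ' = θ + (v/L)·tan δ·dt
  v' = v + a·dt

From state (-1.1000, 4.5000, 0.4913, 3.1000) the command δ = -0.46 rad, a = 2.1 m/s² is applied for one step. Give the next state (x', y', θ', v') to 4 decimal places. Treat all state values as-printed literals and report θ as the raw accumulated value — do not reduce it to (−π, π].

(-0.4167, 4.8656, 0.3633, 3.6250)

x' = -1.1000 + 3.1000·cos(0.4913)·0.25 = -0.4167
y' = 4.5000 + 3.1000·sin(0.4913)·0.25 = 4.8656
θ' = 0.4913 + (3.1000/3.0)·tan(-0.46)·0.25 = 0.3633
v' = 3.1000 + 2.1000·0.25 = 3.6250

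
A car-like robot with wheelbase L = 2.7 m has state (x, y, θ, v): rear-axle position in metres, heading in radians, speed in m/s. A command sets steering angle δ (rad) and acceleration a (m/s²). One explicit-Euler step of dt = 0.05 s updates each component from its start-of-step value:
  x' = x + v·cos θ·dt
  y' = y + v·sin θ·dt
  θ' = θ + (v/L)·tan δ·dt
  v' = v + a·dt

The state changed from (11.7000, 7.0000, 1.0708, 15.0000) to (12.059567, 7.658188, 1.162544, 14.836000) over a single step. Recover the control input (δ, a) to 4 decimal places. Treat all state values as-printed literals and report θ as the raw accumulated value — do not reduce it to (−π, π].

δ = 0.3190, a = -3.2800

a = (v'−v)/dt = (-0.164000)/0.05 = -3.2800
Δθ = θ'−θ = 0.091744;  (v·dt/L) = 15.0000·0.05/2.7 = 0.277778
tan δ = Δθ·L/(v·dt) = 0.330278  →  δ = 0.3190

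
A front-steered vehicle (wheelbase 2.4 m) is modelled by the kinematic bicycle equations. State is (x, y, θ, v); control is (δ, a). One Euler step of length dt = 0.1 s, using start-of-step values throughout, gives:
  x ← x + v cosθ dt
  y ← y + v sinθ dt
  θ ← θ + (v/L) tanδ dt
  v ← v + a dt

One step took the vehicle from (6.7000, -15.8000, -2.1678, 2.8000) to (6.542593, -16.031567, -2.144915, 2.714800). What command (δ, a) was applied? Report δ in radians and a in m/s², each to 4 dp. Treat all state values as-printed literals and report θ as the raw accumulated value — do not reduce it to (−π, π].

δ = 0.1937, a = -0.8520

a = (v'−v)/dt = (-0.085200)/0.1 = -0.8520
Δθ = θ'−θ = 0.022885;  (v·dt/L) = 2.8000·0.1/2.4 = 0.116667
tan δ = Δθ·L/(v·dt) = 0.196157  →  δ = 0.1937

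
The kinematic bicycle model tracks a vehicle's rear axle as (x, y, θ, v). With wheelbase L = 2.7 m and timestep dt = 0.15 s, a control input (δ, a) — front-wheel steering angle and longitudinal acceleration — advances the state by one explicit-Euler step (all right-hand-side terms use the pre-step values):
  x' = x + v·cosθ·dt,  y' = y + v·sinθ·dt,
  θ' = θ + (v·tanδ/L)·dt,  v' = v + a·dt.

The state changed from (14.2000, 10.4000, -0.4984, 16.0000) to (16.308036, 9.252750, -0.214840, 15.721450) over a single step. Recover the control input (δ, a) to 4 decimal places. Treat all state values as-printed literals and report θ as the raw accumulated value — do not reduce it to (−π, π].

δ = 0.3088, a = -1.8570

a = (v'−v)/dt = (-0.278550)/0.15 = -1.8570
Δθ = θ'−θ = 0.283560;  (v·dt/L) = 16.0000·0.15/2.7 = 0.888889
tan δ = Δθ·L/(v·dt) = 0.319005  →  δ = 0.3088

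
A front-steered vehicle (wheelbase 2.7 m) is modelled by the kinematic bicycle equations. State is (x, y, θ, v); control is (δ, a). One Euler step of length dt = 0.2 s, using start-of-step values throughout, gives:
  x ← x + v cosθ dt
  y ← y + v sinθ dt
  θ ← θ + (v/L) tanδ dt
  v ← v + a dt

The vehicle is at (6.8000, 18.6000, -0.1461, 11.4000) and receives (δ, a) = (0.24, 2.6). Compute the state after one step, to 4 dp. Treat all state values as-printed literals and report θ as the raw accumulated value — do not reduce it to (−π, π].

x' = 6.8000 + 11.4000·cos(-0.1461)·0.2 = 9.0557
y' = 18.6000 + 11.4000·sin(-0.1461)·0.2 = 18.2681
θ' = -0.1461 + (11.4000/2.7)·tan(0.24)·0.2 = 0.0605
v' = 11.4000 + 2.6000·0.2 = 11.9200

(9.0557, 18.2681, 0.0605, 11.9200)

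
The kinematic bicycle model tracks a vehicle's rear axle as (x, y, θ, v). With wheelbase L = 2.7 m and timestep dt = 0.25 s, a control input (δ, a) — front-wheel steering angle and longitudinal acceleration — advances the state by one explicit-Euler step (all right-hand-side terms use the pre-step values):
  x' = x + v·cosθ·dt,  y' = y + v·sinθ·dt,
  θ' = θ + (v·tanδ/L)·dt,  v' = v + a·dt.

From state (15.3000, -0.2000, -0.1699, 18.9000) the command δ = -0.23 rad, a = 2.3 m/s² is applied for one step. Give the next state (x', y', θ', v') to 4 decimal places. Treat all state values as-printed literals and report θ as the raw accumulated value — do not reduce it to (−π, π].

(19.9570, -0.9989, -0.5797, 19.4750)

x' = 15.3000 + 18.9000·cos(-0.1699)·0.25 = 19.9570
y' = -0.2000 + 18.9000·sin(-0.1699)·0.25 = -0.9989
θ' = -0.1699 + (18.9000/2.7)·tan(-0.23)·0.25 = -0.5797
v' = 18.9000 + 2.3000·0.25 = 19.4750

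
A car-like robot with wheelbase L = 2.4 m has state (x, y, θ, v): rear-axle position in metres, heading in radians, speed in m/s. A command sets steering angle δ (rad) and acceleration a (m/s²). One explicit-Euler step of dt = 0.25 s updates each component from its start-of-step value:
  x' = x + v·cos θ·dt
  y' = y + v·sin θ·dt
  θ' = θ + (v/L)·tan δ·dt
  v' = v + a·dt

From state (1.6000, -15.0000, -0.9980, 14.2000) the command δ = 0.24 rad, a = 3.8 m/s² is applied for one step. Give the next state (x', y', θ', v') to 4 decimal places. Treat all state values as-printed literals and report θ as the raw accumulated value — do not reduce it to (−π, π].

x' = 1.6000 + 14.2000·cos(-0.9980)·0.25 = 3.5240
y' = -15.0000 + 14.2000·sin(-0.9980)·0.25 = -17.9834
θ' = -0.9980 + (14.2000/2.4)·tan(0.24)·0.25 = -0.6360
v' = 14.2000 + 3.8000·0.25 = 15.1500

(3.5240, -17.9834, -0.6360, 15.1500)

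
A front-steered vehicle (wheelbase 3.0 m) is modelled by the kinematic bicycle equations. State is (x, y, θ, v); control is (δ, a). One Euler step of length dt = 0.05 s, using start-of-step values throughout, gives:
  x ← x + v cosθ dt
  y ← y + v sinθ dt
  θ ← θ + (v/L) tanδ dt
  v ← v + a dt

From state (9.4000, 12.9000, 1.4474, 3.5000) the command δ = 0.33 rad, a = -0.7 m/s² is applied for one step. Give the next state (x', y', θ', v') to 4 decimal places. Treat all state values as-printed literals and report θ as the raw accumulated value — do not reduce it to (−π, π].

x' = 9.4000 + 3.5000·cos(1.4474)·0.05 = 9.4215
y' = 12.9000 + 3.5000·sin(1.4474)·0.05 = 13.0737
θ' = 1.4474 + (3.5000/3.0)·tan(0.33)·0.05 = 1.4674
v' = 3.5000 − 0.7000·0.05 = 3.4650

(9.4215, 13.0737, 1.4674, 3.4650)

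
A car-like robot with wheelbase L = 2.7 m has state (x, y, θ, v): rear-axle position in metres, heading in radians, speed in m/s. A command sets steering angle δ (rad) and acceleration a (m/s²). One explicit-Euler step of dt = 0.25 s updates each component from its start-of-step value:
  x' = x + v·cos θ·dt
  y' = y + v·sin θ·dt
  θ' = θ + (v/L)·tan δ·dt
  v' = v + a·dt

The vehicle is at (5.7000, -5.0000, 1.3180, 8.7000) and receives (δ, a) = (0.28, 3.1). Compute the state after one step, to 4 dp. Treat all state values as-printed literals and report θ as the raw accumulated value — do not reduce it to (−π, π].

x' = 5.7000 + 8.7000·cos(1.3180)·0.25 = 6.2440
y' = -5.0000 + 8.7000·sin(1.3180)·0.25 = -2.8941
θ' = 1.3180 + (8.7000/2.7)·tan(0.28)·0.25 = 1.5496
v' = 8.7000 + 3.1000·0.25 = 9.4750

(6.2440, -2.8941, 1.5496, 9.4750)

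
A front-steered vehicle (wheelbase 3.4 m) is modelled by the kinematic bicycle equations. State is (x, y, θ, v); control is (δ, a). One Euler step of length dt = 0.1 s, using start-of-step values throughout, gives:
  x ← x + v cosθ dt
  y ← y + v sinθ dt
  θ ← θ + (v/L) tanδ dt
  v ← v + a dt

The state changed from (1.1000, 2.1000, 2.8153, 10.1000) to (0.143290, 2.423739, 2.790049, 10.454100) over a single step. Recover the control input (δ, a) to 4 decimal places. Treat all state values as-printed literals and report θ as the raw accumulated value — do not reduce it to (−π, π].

a = (v'−v)/dt = (0.354100)/0.1 = 3.5410
Δθ = θ'−θ = -0.025251;  (v·dt/L) = 10.1000·0.1/3.4 = 0.297059
tan δ = Δθ·L/(v·dt) = -0.085003  →  δ = -0.0848

δ = -0.0848, a = 3.5410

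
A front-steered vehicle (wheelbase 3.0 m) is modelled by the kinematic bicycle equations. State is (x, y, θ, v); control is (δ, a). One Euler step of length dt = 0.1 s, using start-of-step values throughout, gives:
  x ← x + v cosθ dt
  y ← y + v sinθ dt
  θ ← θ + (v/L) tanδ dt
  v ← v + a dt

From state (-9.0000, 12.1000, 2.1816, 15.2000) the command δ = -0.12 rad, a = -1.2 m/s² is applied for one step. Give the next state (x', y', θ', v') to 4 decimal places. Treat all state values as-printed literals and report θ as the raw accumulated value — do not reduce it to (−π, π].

x' = -9.0000 + 15.2000·cos(2.1816)·0.1 = -9.8718
y' = 12.1000 + 15.2000·sin(2.1816)·0.1 = 13.3452
θ' = 2.1816 + (15.2000/3.0)·tan(-0.12)·0.1 = 2.1205
v' = 15.2000 − 1.2000·0.1 = 15.0800

(-9.8718, 13.3452, 2.1205, 15.0800)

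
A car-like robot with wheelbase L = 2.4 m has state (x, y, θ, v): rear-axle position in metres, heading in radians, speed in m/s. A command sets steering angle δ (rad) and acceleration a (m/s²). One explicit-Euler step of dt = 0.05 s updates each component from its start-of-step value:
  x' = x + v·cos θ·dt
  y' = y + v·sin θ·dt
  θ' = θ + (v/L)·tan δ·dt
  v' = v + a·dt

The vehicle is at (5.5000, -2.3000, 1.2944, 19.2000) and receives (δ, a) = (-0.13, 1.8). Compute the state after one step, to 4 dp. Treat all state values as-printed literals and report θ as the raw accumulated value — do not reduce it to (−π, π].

(5.7620, -1.3764, 1.2421, 19.2900)

x' = 5.5000 + 19.2000·cos(1.2944)·0.05 = 5.7620
y' = -2.3000 + 19.2000·sin(1.2944)·0.05 = -1.3764
θ' = 1.2944 + (19.2000/2.4)·tan(-0.13)·0.05 = 1.2421
v' = 19.2000 + 1.8000·0.05 = 19.2900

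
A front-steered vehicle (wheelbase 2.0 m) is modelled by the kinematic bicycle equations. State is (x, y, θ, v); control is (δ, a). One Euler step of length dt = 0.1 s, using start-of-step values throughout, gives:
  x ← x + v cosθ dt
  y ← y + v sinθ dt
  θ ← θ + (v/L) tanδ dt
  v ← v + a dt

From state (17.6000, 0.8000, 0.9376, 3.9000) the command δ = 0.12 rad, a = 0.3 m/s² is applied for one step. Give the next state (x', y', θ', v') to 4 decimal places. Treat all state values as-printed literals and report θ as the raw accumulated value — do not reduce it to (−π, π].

(17.8308, 1.1144, 0.9611, 3.9300)

x' = 17.6000 + 3.9000·cos(0.9376)·0.1 = 17.8308
y' = 0.8000 + 3.9000·sin(0.9376)·0.1 = 1.1144
θ' = 0.9376 + (3.9000/2.0)·tan(0.12)·0.1 = 0.9611
v' = 3.9000 + 0.3000·0.1 = 3.9300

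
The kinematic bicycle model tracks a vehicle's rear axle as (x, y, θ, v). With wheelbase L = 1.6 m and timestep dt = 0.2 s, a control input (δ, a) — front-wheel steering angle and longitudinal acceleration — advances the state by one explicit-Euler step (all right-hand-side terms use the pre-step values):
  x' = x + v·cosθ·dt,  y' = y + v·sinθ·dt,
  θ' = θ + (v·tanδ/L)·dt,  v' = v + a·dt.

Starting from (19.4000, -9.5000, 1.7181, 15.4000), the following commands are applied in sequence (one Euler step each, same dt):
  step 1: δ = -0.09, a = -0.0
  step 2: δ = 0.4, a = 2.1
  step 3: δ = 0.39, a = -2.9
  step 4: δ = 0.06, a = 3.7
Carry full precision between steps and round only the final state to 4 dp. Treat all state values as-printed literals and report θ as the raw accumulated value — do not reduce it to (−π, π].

after step 1 (δ=-0.09, a=-0.0): (18.947944, -6.453355, 1.544381, 15.400000)
after step 2 (δ=0.4, a=2.1): (19.029294, -3.374430, 2.358258, 15.820000)
after step 3 (δ=0.39, a=-2.9): (16.787397, -1.141764, 3.171119, 15.240000)
after step 4 (δ=0.06, a=3.7): (13.740726, -1.231747, 3.285556, 15.980000)

(13.7407, -1.2317, 3.2856, 15.9800)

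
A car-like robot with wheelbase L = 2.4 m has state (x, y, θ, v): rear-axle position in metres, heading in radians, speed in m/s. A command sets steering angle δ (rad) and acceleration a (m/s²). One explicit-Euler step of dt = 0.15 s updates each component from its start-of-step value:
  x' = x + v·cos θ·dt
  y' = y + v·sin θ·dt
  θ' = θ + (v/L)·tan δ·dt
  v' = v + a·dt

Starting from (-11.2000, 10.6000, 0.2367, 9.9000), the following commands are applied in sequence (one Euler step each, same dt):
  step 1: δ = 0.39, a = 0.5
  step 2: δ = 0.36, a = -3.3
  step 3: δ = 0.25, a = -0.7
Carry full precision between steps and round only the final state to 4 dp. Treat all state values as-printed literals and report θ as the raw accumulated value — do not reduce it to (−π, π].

(-7.3732, 12.5975, 0.8770, 9.3750)

after step 1 (δ=0.39, a=0.5): (-9.756406, 10.948226, 0.491040, 9.975000)
after step 2 (δ=0.36, a=-3.3): (-8.436949, 11.653773, 0.725704, 9.480000)
after step 3 (δ=0.25, a=-0.7): (-7.373247, 12.597501, 0.876994, 9.375000)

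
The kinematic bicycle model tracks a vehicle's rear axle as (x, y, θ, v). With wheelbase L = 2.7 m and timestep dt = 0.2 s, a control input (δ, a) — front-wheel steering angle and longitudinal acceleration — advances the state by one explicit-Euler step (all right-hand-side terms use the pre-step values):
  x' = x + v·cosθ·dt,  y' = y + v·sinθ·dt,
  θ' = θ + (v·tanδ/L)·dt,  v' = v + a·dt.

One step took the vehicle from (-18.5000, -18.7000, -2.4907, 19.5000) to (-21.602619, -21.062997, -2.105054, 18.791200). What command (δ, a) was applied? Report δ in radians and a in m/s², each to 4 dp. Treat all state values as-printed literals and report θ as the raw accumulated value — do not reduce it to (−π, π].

a = (v'−v)/dt = (-0.708800)/0.2 = -3.5440
Δθ = θ'−θ = 0.385646;  (v·dt/L) = 19.5000·0.2/2.7 = 1.444444
tan δ = Δθ·L/(v·dt) = 0.266986  →  δ = 0.2609

δ = 0.2609, a = -3.5440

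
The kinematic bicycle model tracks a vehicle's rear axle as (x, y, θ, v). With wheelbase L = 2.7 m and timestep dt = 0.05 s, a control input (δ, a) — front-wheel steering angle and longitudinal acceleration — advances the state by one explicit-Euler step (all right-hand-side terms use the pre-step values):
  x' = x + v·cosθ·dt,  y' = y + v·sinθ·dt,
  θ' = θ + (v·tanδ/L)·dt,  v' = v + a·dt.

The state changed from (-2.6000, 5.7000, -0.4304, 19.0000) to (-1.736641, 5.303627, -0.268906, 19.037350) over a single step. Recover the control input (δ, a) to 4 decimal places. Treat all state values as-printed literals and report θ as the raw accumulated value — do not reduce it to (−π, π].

δ = 0.4303, a = 0.7470

a = (v'−v)/dt = (0.037350)/0.05 = 0.7470
Δθ = θ'−θ = 0.161494;  (v·dt/L) = 19.0000·0.05/2.7 = 0.351852
tan δ = Δθ·L/(v·dt) = 0.458983  →  δ = 0.4303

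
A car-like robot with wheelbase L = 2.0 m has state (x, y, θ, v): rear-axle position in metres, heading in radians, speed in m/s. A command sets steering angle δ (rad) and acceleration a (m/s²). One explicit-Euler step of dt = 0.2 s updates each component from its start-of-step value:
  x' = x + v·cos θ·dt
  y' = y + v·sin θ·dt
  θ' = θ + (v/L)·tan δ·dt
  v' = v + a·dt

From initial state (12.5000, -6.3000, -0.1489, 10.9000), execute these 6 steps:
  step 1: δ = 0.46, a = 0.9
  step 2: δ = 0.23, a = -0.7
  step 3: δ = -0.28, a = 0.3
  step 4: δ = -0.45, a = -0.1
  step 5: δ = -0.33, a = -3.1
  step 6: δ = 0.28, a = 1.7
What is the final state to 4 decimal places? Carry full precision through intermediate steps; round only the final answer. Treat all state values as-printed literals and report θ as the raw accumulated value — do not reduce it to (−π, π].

(24.4196, -5.2751, -0.2736, 10.7000)

after step 1 (δ=0.46, a=0.9): (14.655878, -6.623404, 0.391139, 11.080000)
after step 2 (δ=0.23, a=-0.7): (16.704515, -5.778572, 0.650570, 10.940000)
after step 3 (δ=-0.28, a=0.3): (18.445592, -4.453432, 0.335986, 11.000000)
after step 4 (δ=-0.45, a=-0.1): (20.522581, -3.728092, -0.195375, 10.980000)
after step 5 (δ=-0.33, a=-3.1): (22.676801, -4.154411, -0.571467, 10.360000)
after step 6 (δ=0.28, a=1.7): (24.419578, -5.275087, -0.273561, 10.700000)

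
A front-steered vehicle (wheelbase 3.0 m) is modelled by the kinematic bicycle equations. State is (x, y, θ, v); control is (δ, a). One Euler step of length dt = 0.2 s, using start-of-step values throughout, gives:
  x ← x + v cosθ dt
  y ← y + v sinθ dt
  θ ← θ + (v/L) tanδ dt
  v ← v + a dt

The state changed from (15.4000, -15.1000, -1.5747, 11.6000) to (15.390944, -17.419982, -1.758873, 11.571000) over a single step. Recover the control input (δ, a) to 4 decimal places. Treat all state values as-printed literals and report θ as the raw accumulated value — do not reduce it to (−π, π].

a = (v'−v)/dt = (-0.029000)/0.2 = -0.1450
Δθ = θ'−θ = -0.184173;  (v·dt/L) = 11.6000·0.2/3.0 = 0.773333
tan δ = Δθ·L/(v·dt) = -0.238155  →  δ = -0.2338

δ = -0.2338, a = -0.1450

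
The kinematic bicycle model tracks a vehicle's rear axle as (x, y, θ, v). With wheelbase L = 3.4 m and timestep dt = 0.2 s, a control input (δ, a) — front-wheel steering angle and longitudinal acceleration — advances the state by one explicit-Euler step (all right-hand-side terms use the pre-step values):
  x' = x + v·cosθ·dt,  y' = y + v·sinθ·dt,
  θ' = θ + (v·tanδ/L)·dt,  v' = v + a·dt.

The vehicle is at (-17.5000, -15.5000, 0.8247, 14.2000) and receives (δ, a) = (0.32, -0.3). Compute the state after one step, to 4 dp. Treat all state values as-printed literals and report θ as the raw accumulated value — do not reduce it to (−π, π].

(-15.5723, -13.4145, 1.1015, 14.1400)

x' = -17.5000 + 14.2000·cos(0.8247)·0.2 = -15.5723
y' = -15.5000 + 14.2000·sin(0.8247)·0.2 = -13.4145
θ' = 0.8247 + (14.2000/3.4)·tan(0.32)·0.2 = 1.1015
v' = 14.2000 − 0.3000·0.2 = 14.1400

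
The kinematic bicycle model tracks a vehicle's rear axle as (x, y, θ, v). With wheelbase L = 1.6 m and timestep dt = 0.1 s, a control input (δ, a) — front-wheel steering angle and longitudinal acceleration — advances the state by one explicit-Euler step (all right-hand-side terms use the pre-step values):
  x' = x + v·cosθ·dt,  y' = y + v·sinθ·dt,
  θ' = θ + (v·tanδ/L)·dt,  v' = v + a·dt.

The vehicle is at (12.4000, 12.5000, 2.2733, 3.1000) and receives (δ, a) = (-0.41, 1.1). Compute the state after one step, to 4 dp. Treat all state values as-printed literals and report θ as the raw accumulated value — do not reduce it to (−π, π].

(12.1997, 12.7366, 2.1891, 3.2100)

x' = 12.4000 + 3.1000·cos(2.2733)·0.1 = 12.1997
y' = 12.5000 + 3.1000·sin(2.2733)·0.1 = 12.7366
θ' = 2.2733 + (3.1000/1.6)·tan(-0.41)·0.1 = 2.1891
v' = 3.1000 + 1.1000·0.1 = 3.2100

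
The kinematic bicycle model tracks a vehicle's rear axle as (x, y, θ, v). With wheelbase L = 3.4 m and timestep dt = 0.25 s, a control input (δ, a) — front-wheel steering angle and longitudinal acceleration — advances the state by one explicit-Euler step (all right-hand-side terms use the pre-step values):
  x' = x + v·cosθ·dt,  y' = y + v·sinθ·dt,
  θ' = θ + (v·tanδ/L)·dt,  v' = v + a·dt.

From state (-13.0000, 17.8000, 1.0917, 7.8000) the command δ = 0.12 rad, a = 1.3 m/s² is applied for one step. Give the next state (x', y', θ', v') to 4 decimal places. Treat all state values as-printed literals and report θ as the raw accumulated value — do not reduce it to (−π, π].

(-12.1011, 19.5305, 1.1609, 8.1250)

x' = -13.0000 + 7.8000·cos(1.0917)·0.25 = -12.1011
y' = 17.8000 + 7.8000·sin(1.0917)·0.25 = 19.5305
θ' = 1.0917 + (7.8000/3.4)·tan(0.12)·0.25 = 1.1609
v' = 7.8000 + 1.3000·0.25 = 8.1250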